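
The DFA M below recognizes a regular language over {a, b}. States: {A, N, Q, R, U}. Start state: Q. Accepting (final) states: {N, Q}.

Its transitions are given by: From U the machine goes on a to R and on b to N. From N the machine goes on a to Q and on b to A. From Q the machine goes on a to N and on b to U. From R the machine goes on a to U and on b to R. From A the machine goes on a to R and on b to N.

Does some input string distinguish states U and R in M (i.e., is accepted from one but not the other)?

Yes

All states are reachable from the start state.
P0 = {N,Q} | {A,R,U}.
On input b, block {A,R,U} splits into {A,U} and {R}.
Stable partition: {N,Q} | {A,U} | {R} — 3 equivalence classes.
U and R end up in different blocks, so they are distinguishable. For instance, the string 'b' is accepted from only U.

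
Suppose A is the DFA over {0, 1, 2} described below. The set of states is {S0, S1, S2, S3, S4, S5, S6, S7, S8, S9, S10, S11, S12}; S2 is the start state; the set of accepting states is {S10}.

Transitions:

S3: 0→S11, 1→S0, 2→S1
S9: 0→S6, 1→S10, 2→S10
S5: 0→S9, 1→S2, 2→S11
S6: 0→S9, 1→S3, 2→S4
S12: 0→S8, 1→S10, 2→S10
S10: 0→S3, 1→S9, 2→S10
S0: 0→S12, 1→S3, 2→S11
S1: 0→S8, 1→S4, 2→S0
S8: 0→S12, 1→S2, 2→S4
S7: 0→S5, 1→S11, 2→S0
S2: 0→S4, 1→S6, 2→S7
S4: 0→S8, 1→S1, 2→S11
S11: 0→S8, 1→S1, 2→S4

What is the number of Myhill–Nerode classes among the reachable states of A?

6

All states are reachable from the start state.
Initial partition by acceptance: {S10} | {S0,S1,S2,S3,S4,S5,S6,S7,S8,S9,S11,S12}.
On input 1, block {S0,S1,S2,S3,S4,S5,S6,S7,S8,S9,S11,S12} splits into {S0,S1,S2,S3,S4,S5,S6,S7,S8,S11} and {S9,S12}.
Refine {S0,S1,S2,S3,S4,S5,S6,S7,S8,S11} on symbol 0: members go to different blocks, giving {S1,S2,S3,S4,S7,S11} and {S0,S5,S6,S8}.
Refine {S1,S2,S3,S4,S7,S11} on symbol 0: members go to different blocks, giving {S1,S4,S7,S11} and {S2,S3}.
Split {S1,S4,S7,S11} by δ(·,2) → {S1,S7} and {S4,S11}.
No further refinement is possible. Final partition (6 blocks): {S10} | {S1,S7} | {S9,S12} | {S0,S5,S6,S8} | {S2,S3} | {S4,S11}.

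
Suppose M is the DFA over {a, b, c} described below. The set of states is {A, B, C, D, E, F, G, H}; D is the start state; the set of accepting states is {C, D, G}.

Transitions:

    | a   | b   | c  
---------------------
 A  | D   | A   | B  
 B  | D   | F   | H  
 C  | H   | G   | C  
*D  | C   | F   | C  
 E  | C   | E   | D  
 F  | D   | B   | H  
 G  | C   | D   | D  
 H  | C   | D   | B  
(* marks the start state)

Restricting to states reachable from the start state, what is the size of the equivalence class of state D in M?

Reachable states from the start: {B,C,D,F,G,H}. Unreachable: {A,E} — drop them.
Initial partition by acceptance: {C,D,G} | {B,F,H}.
Refine {C,D,G} on symbol a: members go to different blocks, giving {D,G} and {C}.
On input b, block {D,G} splits into {D} and {G}.
Split {B,F,H} by δ(·,a) → {B,F} and {H}.
The partition is now stable with 5 blocks: {D} | {B,F} | {C} | {G} | {H}.
The equivalence class containing D is {D}, of size 1.

1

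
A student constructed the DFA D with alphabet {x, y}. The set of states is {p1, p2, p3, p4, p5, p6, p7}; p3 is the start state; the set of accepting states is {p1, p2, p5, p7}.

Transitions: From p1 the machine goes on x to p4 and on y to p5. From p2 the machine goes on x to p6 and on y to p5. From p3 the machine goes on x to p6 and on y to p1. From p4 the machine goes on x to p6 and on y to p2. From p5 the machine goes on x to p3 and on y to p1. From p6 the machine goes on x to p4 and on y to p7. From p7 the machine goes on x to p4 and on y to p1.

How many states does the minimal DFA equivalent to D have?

2

Initial partition by acceptance: {p1,p2,p5,p7} | {p3,p4,p6}.
The partition is now stable with 2 blocks: {p1,p2,p5,p7} | {p3,p4,p6}.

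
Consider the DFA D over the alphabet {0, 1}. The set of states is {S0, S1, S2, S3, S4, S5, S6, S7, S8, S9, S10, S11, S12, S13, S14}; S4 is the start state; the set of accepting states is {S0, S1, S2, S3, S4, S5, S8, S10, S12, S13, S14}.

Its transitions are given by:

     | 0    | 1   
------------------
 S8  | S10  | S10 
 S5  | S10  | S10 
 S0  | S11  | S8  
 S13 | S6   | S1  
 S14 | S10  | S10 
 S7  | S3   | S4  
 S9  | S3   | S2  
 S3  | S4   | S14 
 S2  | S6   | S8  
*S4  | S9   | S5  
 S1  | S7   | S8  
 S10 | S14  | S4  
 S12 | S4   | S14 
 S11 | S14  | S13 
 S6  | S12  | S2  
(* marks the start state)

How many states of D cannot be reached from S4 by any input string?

5

BFS from S4 reaches {S2, S3, S4, S5, S6, S8, S9, S10, S12, S14}; the 5 state(s) S0, S1, S7, S11, S13 are never visited.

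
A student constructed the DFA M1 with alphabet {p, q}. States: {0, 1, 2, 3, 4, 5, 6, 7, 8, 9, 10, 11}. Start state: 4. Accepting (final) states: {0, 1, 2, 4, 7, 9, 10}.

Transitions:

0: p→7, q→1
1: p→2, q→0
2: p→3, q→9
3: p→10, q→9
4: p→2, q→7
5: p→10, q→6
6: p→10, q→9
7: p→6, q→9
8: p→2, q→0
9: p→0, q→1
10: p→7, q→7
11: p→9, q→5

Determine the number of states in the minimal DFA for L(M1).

Reachable states from the start: {0,1,2,3,4,6,7,9,10}. Unreachable: {5,8,11} — drop them.
Initial partition by acceptance: {0,1,2,4,7,9,10} | {3,6}.
Refine {0,1,2,4,7,9,10} on symbol p: members go to different blocks, giving {0,1,4,9,10} and {2,7}.
On input p, block {0,1,4,9,10} splits into {0,1,4,10} and {9}.
Split {0,1,4,10} by δ(·,q) → {0,1} and {4,10}.
No further refinement is possible. Final partition (5 blocks): {0,1} | {3,6} | {2,7} | {9} | {4,10}.

5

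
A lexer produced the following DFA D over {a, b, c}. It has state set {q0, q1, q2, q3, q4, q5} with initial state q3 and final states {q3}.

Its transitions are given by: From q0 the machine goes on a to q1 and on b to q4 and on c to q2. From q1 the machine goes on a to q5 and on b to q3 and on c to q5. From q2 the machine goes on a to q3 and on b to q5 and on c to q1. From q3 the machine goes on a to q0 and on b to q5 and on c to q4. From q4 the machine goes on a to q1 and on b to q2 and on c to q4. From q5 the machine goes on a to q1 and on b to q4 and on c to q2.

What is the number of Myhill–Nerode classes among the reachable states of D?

5

Initial partition by acceptance: {q3} | {q0,q1,q2,q4,q5}.
Split {q0,q1,q2,q4,q5} by δ(·,a) → {q0,q1,q4,q5} and {q2}.
Split {q0,q1,q4,q5} by δ(·,b) → {q0,q5} and {q1} and {q4}.
Stable partition: {q3} | {q0,q5} | {q2} | {q1} | {q4} — 5 equivalence classes.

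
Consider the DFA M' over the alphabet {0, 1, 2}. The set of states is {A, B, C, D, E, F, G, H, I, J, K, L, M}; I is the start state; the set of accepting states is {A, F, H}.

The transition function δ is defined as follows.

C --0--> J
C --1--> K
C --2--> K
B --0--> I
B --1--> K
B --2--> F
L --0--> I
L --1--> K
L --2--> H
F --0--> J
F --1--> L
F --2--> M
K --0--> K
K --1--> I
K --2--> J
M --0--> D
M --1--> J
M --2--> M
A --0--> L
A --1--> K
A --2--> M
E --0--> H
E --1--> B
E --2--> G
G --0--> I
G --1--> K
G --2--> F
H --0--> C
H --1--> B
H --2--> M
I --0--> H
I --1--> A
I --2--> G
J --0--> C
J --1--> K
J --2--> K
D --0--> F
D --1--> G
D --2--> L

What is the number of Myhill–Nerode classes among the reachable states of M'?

8

States {E} cannot be reached from the start state, so discard them.
Initial partition by acceptance: {A,F,H} | {B,C,D,G,I,J,K,L,M}.
Split {B,C,D,G,I,J,K,L,M} by δ(·,0) → {B,C,G,J,K,L,M} and {D,I}.
Split {B,C,G,J,K,L,M} by δ(·,0) → {B,G,L,M} and {C,J,K}.
On input 0, block {A,F,H} splits into {F,H} and {A}.
On input 2, block {B,G,L,M} splits into {B,G,L} and {M}.
Refine {D,I} on symbol 1: members go to different blocks, giving {D} and {I}.
Split {C,J,K} by δ(·,1) → {C,J} and {K}.
Stable partition: {F,H} | {B,G,L} | {D} | {C,J} | {A} | {M} | {I} | {K} — 8 equivalence classes.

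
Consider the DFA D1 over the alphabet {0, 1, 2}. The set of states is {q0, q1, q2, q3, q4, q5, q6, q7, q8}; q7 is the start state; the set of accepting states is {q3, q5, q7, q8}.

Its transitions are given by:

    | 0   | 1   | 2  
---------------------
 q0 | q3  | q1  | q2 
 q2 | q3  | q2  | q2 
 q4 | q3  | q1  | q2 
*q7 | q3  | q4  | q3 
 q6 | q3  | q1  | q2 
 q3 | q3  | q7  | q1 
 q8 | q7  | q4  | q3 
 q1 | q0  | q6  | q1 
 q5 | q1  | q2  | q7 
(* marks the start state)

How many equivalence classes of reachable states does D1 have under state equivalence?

States {q5,q8} cannot be reached from the start state, so discard them.
P0 = {q3,q7} | {q0,q1,q2,q4,q6}.
On input 1, block {q3,q7} splits into {q3} and {q7}.
Split {q0,q1,q2,q4,q6} by δ(·,0) → {q0,q2,q4,q6} and {q1}.
Refine {q0,q2,q4,q6} on symbol 1: members go to different blocks, giving {q0,q4,q6} and {q2}.
The partition is now stable with 5 blocks: {q3} | {q0,q4,q6} | {q7} | {q1} | {q2}.

5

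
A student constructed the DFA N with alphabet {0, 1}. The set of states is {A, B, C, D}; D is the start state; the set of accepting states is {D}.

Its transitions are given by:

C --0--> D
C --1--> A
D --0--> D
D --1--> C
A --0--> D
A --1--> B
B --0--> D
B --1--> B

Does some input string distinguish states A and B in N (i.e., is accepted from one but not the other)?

No

P0 = {D} | {A,B,C}.
Stable partition: {D} | {A,B,C} — 2 equivalence classes.
A and B lie in the same block of the stable partition, so they are equivalent — no string distinguishes them.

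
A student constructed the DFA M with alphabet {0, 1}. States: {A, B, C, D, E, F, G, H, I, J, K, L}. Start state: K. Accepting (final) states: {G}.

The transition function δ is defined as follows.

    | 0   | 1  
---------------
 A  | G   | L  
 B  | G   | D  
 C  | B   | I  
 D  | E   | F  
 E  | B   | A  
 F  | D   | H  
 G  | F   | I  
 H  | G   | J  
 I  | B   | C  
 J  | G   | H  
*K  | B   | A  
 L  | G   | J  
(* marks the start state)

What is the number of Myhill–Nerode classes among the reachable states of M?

7

Initial partition by acceptance: {G} | {A,B,C,D,E,F,H,I,J,K,L}.
Split {A,B,C,D,E,F,H,I,J,K,L} by δ(·,0) → {C,D,E,F,I,K} and {A,B,H,J,L}.
Split {C,D,E,F,I,K} by δ(·,0) → {C,E,I,K} and {D,F}.
Refine {C,E,I,K} on symbol 1: members go to different blocks, giving {C,I} and {E,K}.
Split {A,B,H,J,L} by δ(·,1) → {A,H,J,L} and {B}.
Refine {D,F} on symbol 0: members go to different blocks, giving {D} and {F}.
The partition is now stable with 7 blocks: {G} | {C,I} | {A,H,J,L} | {D} | {E,K} | {B} | {F}.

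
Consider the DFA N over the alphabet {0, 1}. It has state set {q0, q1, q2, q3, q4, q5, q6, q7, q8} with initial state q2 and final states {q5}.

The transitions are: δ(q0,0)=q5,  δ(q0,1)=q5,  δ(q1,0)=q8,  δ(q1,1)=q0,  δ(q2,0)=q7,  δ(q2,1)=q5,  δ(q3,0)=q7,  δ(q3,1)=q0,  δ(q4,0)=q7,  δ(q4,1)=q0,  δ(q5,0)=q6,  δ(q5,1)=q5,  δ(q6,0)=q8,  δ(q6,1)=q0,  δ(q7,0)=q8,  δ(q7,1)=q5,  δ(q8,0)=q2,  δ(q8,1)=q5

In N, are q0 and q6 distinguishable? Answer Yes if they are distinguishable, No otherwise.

First remove the unreachable states {q1,q3,q4}; 6 states remain.
P0 = {q5} | {q0,q2,q6,q7,q8}.
On input 0, block {q0,q2,q6,q7,q8} splits into {q2,q6,q7,q8} and {q0}.
Refine {q2,q6,q7,q8} on symbol 1: members go to different blocks, giving {q2,q7,q8} and {q6}.
No further refinement is possible. Final partition (4 blocks): {q5} | {q2,q7,q8} | {q0} | {q6}.
q0 and q6 end up in different blocks, so they are distinguishable. For instance, the string '0' is accepted from only q0.

Yes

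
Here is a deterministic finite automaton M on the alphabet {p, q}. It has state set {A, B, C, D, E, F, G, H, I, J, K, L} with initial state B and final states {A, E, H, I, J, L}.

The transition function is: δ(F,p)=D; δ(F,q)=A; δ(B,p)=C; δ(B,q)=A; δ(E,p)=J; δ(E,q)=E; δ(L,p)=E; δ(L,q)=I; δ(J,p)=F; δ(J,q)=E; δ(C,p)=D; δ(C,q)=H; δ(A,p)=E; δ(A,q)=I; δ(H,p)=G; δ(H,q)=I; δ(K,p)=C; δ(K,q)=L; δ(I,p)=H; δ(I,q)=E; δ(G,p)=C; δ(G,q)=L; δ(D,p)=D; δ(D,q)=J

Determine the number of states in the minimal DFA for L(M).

Reachable states from the start: {A,B,C,D,E,F,G,H,I,J,L}. Unreachable: {K} — drop them.
P0 = {A,E,H,I,J,L} | {B,C,D,F,G}.
Split {A,E,H,I,J,L} by δ(·,p) → {A,E,I,L} and {H,J}.
Split {A,E,I,L} by δ(·,p) → {A,L} and {E,I}.
Split {B,C,D,F,G} by δ(·,q) → {B,F,G} and {C,D}.
The partition is now stable with 5 blocks: {A,L} | {B,F,G} | {H,J} | {E,I} | {C,D}.

5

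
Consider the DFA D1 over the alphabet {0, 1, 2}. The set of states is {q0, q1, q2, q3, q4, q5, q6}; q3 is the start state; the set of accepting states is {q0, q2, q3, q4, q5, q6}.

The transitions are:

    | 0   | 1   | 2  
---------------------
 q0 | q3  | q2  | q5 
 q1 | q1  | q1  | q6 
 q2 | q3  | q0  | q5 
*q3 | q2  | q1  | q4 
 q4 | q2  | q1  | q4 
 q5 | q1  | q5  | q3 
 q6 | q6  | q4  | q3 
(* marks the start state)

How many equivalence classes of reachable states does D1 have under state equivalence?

Every state is reachable, so we keep all 7.
Start with accepting vs non-accepting: {q0,q2,q3,q4,q5,q6} | {q1}.
On input 0, block {q0,q2,q3,q4,q5,q6} splits into {q0,q2,q3,q4,q6} and {q5}.
On input 1, block {q0,q2,q3,q4,q6} splits into {q0,q2,q6} and {q3,q4}.
On input 0, block {q0,q2,q6} splits into {q0,q2} and {q6}.
No further refinement is possible. Final partition (5 blocks): {q0,q2} | {q1} | {q5} | {q3,q4} | {q6}.

5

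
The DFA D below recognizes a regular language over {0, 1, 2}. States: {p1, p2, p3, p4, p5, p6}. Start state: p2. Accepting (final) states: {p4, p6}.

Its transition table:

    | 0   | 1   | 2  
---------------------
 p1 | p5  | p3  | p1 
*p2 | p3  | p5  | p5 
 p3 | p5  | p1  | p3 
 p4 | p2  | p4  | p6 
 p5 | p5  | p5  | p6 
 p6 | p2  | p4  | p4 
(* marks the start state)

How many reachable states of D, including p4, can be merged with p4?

Every state is reachable, so we keep all 6.
Start with accepting vs non-accepting: {p4,p6} | {p1,p2,p3,p5}.
On input 2, block {p1,p2,p3,p5} splits into {p1,p2,p3} and {p5}.
On input 0, block {p1,p2,p3} splits into {p1,p3} and {p2}.
Stable partition: {p4,p6} | {p1,p3} | {p5} | {p2} — 4 equivalence classes.
State p4 belongs to the block {p4,p6}, which has 2 states.

2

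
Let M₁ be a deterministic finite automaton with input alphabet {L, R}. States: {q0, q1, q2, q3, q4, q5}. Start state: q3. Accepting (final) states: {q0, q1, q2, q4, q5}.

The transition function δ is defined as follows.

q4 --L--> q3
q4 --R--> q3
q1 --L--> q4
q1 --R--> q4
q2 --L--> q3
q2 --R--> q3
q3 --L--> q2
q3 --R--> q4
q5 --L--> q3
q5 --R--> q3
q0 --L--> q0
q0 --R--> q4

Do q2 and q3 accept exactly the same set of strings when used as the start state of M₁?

No

Reachable states from the start: {q2,q3,q4}. Unreachable: {q0,q1,q5} — drop them.
P0 = {q2,q4} | {q3}.
Stable partition: {q2,q4} | {q3} — 2 equivalence classes.
q2 and q3 end up in different blocks, so they are distinguishable. For instance, the string 'ε' is accepted from only q2.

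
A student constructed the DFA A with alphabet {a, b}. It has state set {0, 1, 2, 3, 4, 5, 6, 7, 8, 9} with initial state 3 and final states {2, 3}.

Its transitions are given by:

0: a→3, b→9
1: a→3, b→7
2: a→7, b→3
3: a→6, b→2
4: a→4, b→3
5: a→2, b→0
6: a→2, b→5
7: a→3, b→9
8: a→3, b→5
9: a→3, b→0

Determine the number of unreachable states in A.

3

Starting at 3 and following transitions, the reachable set is {0, 2, 3, 5, 6, 7, 9}. That leaves 1, 4, 8 unreachable — 3 in total.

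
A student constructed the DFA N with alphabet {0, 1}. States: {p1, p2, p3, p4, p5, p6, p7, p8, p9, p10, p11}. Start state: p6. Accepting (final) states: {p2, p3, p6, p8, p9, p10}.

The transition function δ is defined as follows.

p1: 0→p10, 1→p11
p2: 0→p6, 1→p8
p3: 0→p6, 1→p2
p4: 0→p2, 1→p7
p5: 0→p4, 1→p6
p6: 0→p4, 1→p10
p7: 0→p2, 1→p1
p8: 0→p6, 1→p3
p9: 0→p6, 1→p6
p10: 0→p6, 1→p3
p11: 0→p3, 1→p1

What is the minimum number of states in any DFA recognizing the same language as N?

Reachable states from the start: {p1,p2,p3,p4,p6,p7,p8,p10,p11}. Unreachable: {p5,p9} — drop them.
P0 = {p2,p3,p6,p8,p10} | {p1,p4,p7,p11}.
Split {p2,p3,p6,p8,p10} by δ(·,0) → {p2,p3,p8,p10} and {p6}.
No further refinement is possible. Final partition (3 blocks): {p2,p3,p8,p10} | {p1,p4,p7,p11} | {p6}.

3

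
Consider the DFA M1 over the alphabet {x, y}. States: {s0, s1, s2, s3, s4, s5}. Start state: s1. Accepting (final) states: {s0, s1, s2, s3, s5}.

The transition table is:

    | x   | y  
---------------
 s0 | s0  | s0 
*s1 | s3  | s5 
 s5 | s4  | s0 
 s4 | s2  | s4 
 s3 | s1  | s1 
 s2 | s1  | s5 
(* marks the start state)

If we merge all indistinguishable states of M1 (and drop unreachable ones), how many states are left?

6

Every state is reachable, so we keep all 6.
P0 = {s0,s1,s2,s3,s5} | {s4}.
Refine {s0,s1,s2,s3,s5} on symbol x: members go to different blocks, giving {s0,s1,s2,s3} and {s5}.
Refine {s0,s1,s2,s3} on symbol y: members go to different blocks, giving {s0,s3} and {s1,s2}.
On input x, block {s0,s3} splits into {s0} and {s3}.
Refine {s1,s2} on symbol x: members go to different blocks, giving {s1} and {s2}.
The partition is now stable with 6 blocks: {s0} | {s4} | {s5} | {s1} | {s3} | {s2}.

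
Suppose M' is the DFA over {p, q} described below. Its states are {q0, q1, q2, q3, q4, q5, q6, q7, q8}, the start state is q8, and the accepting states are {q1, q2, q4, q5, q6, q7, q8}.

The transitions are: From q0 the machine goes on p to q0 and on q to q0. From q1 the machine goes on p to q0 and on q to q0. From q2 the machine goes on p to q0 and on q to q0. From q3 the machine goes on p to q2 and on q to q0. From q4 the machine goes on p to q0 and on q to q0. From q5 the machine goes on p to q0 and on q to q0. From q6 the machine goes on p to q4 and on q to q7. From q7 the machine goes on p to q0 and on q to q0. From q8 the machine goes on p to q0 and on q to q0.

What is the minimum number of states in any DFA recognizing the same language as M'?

States {q1,q2,q3,q4,q5,q6,q7} cannot be reached from the start state, so discard them.
Start with accepting vs non-accepting: {q8} | {q0}.
No further refinement is possible. Final partition (2 blocks): {q8} | {q0}.

2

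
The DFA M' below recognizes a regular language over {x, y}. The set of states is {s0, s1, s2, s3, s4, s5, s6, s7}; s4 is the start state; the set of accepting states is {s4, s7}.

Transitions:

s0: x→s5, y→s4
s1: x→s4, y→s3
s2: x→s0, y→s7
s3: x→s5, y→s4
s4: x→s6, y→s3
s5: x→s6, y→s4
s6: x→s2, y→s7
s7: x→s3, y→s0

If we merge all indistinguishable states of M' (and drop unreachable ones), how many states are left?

Reachable states from the start: {s0,s2,s3,s4,s5,s6,s7}. Unreachable: {s1} — drop them.
Initial partition by acceptance: {s4,s7} | {s0,s2,s3,s5,s6}.
The partition is now stable with 2 blocks: {s4,s7} | {s0,s2,s3,s5,s6}.

2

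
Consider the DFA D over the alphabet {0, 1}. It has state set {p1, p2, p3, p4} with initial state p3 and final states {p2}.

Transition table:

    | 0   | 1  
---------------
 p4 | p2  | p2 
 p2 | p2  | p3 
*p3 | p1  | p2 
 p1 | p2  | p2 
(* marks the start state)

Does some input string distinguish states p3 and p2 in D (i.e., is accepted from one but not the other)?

Yes

Reachable states from the start: {p1,p2,p3}. Unreachable: {p4} — drop them.
Start with accepting vs non-accepting: {p2} | {p1,p3}.
Split {p1,p3} by δ(·,0) → {p1} and {p3}.
Stable partition: {p2} | {p1} | {p3} — 3 equivalence classes.
p3 and p2 end up in different blocks, so they are distinguishable. For instance, the string 'ε' is accepted from only p2.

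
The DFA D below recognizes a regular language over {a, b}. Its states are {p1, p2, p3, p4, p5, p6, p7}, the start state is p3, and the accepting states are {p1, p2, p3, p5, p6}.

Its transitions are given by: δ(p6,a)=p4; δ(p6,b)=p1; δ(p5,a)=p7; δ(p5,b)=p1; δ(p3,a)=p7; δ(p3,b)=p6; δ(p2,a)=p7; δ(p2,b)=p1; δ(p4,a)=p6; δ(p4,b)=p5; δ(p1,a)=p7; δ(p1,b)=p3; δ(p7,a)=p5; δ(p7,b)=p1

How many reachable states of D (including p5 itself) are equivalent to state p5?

First remove the unreachable states {p2}; 6 states remain.
Start with accepting vs non-accepting: {p1,p3,p5,p6} | {p4,p7}.
No further refinement is possible. Final partition (2 blocks): {p1,p3,p5,p6} | {p4,p7}.
The equivalence class containing p5 is {p1,p3,p5,p6}, of size 4.

4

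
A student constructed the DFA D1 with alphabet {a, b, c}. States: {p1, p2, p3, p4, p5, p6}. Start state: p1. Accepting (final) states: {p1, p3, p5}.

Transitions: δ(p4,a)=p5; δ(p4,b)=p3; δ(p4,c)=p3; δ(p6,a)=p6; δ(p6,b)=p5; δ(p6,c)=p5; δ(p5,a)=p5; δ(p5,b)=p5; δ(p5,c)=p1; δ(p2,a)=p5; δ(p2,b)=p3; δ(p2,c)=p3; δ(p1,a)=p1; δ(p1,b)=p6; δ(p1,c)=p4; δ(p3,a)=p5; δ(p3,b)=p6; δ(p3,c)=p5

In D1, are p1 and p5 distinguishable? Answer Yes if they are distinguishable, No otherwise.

Yes

States {p2} cannot be reached from the start state, so discard them.
Initial partition by acceptance: {p1,p3,p5} | {p4,p6}.
Split {p1,p3,p5} by δ(·,b) → {p1,p3} and {p5}.
Split {p1,p3} by δ(·,a) → {p1} and {p3}.
On input a, block {p4,p6} splits into {p4} and {p6}.
No further refinement is possible. Final partition (5 blocks): {p1} | {p4} | {p5} | {p3} | {p6}.
p1 and p5 end up in different blocks, so they are distinguishable. For instance, the string 'b' is accepted from only p5.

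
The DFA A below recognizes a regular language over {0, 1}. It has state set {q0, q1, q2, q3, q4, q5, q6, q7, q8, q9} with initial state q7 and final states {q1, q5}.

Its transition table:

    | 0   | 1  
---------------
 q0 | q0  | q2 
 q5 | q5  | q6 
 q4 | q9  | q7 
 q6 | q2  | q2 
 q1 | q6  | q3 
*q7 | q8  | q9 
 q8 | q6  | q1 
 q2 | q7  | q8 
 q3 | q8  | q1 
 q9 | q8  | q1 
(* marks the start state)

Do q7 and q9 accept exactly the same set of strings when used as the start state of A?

No

First remove the unreachable states {q0,q4,q5}; 7 states remain.
Start with accepting vs non-accepting: {q1} | {q2,q3,q6,q7,q8,q9}.
On input 1, block {q2,q3,q6,q7,q8,q9} splits into {q2,q6,q7} and {q3,q8,q9}.
Refine {q2,q6,q7} on symbol 0: members go to different blocks, giving {q2,q6} and {q7}.
On input 0, block {q2,q6} splits into {q2} and {q6}.
Split {q3,q8,q9} by δ(·,0) → {q3,q9} and {q8}.
The partition is now stable with 6 blocks: {q1} | {q2} | {q3,q9} | {q7} | {q6} | {q8}.
q7 and q9 end up in different blocks, so they are distinguishable. For instance, the string '1' is accepted from only q9.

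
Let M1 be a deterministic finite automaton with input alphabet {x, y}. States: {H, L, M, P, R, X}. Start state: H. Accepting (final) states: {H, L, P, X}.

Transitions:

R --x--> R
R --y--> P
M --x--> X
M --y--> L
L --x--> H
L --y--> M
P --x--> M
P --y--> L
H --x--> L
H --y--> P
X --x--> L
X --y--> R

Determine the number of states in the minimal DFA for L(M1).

Start with accepting vs non-accepting: {H,L,P,X} | {M,R}.
Split {H,L,P,X} by δ(·,x) → {H,L,X} and {P}.
Split {H,L,X} by δ(·,y) → {L,X} and {H}.
On input x, block {L,X} splits into {X} and {L}.
Split {M,R} by δ(·,x) → {R} and {M}.
No further refinement is possible. Final partition (6 blocks): {X} | {R} | {P} | {H} | {L} | {M}.

6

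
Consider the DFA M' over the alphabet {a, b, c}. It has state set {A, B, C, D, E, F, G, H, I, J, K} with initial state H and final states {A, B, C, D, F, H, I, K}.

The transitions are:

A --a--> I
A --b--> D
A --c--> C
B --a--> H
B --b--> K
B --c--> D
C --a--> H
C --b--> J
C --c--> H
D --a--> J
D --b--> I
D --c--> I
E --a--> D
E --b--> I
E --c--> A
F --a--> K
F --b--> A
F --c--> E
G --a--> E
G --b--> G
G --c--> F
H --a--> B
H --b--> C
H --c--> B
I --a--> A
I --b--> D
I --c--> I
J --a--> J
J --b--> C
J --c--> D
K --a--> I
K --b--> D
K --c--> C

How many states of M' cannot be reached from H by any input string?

3

Starting at H and following transitions, the reachable set is {A, B, C, D, H, I, J, K}. That leaves E, F, G unreachable — 3 in total.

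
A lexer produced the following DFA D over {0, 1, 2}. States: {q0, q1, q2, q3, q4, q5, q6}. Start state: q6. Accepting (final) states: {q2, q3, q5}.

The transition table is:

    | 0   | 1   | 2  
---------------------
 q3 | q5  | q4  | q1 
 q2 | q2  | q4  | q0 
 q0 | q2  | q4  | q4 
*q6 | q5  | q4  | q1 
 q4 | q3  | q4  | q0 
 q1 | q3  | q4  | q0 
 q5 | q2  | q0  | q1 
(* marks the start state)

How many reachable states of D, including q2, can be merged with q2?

3

P0 = {q2,q3,q5} | {q0,q1,q4,q6}.
The partition is now stable with 2 blocks: {q2,q3,q5} | {q0,q1,q4,q6}.
State q2 belongs to the block {q2,q3,q5}, which has 3 states.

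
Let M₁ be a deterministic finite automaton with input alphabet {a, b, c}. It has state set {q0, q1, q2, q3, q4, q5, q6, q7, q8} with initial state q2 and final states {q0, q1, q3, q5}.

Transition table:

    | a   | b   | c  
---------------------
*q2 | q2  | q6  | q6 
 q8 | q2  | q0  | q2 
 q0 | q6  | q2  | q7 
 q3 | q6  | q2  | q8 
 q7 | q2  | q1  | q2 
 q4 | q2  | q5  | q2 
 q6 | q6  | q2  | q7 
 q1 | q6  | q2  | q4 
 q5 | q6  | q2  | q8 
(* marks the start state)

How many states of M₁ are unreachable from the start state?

1

BFS from q2 reaches {q0, q1, q2, q4, q5, q6, q7, q8}; the 1 state(s) q3 are never visited.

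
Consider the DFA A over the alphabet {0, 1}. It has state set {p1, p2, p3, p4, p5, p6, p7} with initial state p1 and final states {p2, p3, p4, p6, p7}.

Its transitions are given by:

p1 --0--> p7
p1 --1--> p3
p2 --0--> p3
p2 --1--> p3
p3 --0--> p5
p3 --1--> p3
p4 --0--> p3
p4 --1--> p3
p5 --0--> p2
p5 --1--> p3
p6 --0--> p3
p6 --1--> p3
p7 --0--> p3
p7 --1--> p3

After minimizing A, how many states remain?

3

States {p4,p6} cannot be reached from the start state, so discard them.
Start with accepting vs non-accepting: {p2,p3,p7} | {p1,p5}.
Split {p2,p3,p7} by δ(·,0) → {p2,p7} and {p3}.
Stable partition: {p2,p7} | {p1,p5} | {p3} — 3 equivalence classes.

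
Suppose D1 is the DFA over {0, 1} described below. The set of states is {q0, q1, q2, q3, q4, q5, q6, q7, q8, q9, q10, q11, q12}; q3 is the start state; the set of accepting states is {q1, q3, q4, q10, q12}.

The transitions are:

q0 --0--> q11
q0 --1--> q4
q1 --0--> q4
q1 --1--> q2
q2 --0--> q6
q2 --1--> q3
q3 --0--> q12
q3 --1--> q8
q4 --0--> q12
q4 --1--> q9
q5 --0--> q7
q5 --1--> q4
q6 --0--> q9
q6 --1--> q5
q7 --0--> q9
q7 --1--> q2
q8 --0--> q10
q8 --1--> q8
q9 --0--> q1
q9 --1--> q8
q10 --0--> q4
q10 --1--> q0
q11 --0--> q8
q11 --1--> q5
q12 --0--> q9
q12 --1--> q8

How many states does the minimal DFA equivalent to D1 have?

6

Initial partition by acceptance: {q1,q3,q4,q10,q12} | {q0,q2,q5,q6,q7,q8,q9,q11}.
Split {q1,q3,q4,q10,q12} by δ(·,0) → {q1,q3,q4,q10} and {q12}.
Split {q1,q3,q4,q10} by δ(·,0) → {q1,q10} and {q3,q4}.
Refine {q0,q2,q5,q6,q7,q8,q9,q11} on symbol 0: members go to different blocks, giving {q0,q2,q5,q6,q7,q11} and {q8,q9}.
Refine {q0,q2,q5,q6,q7,q11} on symbol 0: members go to different blocks, giving {q0,q2,q5} and {q6,q7,q11}.
No further refinement is possible. Final partition (6 blocks): {q1,q10} | {q0,q2,q5} | {q12} | {q3,q4} | {q8,q9} | {q6,q7,q11}.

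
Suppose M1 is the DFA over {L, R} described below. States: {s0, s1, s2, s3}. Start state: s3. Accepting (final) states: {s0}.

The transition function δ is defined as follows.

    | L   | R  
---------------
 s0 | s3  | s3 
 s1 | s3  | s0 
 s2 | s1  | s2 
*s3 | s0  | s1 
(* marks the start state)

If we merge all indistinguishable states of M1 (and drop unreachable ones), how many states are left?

3

First remove the unreachable states {s2}; 3 states remain.
Initial partition by acceptance: {s0} | {s1,s3}.
Refine {s1,s3} on symbol L: members go to different blocks, giving {s1} and {s3}.
The partition is now stable with 3 blocks: {s0} | {s1} | {s3}.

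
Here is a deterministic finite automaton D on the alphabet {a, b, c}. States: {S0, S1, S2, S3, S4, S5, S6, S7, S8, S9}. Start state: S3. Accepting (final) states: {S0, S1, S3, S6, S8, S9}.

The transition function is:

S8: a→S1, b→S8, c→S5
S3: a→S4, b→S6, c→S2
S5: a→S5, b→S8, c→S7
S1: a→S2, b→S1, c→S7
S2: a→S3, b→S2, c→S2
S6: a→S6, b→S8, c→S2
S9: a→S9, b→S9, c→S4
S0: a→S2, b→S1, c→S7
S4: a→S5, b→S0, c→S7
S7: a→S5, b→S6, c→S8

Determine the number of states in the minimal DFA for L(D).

States {S9} cannot be reached from the start state, so discard them.
P0 = {S0,S1,S3,S6,S8} | {S2,S4,S5,S7}.
On input a, block {S0,S1,S3,S6,S8} splits into {S0,S1,S3} and {S6,S8}.
Refine {S0,S1,S3} on symbol b: members go to different blocks, giving {S0,S1} and {S3}.
Split {S2,S4,S5,S7} by δ(·,a) → {S4,S5,S7} and {S2}.
On input b, block {S4,S5,S7} splits into {S5,S7} and {S4}.
Refine {S5,S7} on symbol c: members go to different blocks, giving {S5} and {S7}.
On input a, block {S6,S8} splits into {S6} and {S8}.
No further refinement is possible. Final partition (8 blocks): {S0,S1} | {S5} | {S6} | {S3} | {S2} | {S4} | {S7} | {S8}.

8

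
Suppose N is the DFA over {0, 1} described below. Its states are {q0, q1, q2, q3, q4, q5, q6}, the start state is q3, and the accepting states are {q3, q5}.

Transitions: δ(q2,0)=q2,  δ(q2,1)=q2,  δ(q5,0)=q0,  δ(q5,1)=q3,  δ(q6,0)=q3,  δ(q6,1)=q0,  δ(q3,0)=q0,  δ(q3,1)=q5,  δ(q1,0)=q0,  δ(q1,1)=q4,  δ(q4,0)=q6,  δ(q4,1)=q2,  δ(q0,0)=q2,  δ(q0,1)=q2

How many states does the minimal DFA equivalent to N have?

2

First remove the unreachable states {q1,q4,q6}; 4 states remain.
P0 = {q3,q5} | {q0,q2}.
The partition is now stable with 2 blocks: {q3,q5} | {q0,q2}.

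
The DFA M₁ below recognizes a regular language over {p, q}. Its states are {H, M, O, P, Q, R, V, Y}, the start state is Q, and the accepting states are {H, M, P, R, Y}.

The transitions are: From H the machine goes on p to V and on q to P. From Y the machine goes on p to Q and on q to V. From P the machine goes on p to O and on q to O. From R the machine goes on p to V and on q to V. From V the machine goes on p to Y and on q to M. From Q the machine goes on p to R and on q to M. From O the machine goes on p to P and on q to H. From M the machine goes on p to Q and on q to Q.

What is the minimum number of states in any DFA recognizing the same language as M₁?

First remove the unreachable states {H,O,P}; 5 states remain.
Initial partition by acceptance: {M,R,Y} | {Q,V}.
No further refinement is possible. Final partition (2 blocks): {M,R,Y} | {Q,V}.

2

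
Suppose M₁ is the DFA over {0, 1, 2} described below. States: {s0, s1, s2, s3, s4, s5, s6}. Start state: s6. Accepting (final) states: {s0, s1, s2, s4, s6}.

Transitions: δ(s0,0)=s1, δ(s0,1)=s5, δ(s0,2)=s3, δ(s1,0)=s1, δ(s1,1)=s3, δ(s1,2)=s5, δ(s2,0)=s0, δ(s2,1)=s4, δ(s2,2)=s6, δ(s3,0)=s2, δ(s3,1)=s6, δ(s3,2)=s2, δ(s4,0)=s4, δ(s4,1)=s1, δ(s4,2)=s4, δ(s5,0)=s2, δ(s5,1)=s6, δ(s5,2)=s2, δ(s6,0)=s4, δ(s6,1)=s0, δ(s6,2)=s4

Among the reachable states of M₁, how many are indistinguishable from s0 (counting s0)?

P0 = {s0,s1,s2,s4,s6} | {s3,s5}.
On input 1, block {s0,s1,s2,s4,s6} splits into {s2,s4,s6} and {s0,s1}.
On input 0, block {s2,s4,s6} splits into {s4,s6} and {s2}.
No further refinement is possible. Final partition (4 blocks): {s4,s6} | {s3,s5} | {s0,s1} | {s2}.
The equivalence class containing s0 is {s0,s1}, of size 2.

2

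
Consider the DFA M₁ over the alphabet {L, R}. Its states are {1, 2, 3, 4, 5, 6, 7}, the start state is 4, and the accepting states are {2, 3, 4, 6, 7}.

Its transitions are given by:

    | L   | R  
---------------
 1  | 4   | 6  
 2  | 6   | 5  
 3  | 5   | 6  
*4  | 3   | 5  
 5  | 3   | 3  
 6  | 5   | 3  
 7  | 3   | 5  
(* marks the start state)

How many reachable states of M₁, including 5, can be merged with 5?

1

States {1,2,7} cannot be reached from the start state, so discard them.
Initial partition by acceptance: {3,4,6} | {5}.
Split {3,4,6} by δ(·,L) → {3,6} and {4}.
Stable partition: {3,6} | {5} | {4} — 3 equivalence classes.
State 5 belongs to the block {5}, which has 1 states.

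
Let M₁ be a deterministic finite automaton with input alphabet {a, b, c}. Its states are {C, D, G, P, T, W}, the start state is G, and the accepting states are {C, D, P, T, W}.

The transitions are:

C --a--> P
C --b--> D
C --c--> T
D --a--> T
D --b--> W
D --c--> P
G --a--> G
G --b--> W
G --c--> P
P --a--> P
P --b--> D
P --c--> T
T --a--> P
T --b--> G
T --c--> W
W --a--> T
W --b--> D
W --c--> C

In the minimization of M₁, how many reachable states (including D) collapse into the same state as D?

2

Every state is reachable, so we keep all 6.
Initial partition by acceptance: {C,D,P,T,W} | {G}.
On input b, block {C,D,P,T,W} splits into {C,D,P,W} and {T}.
On input a, block {C,D,P,W} splits into {D,W} and {C,P}.
The partition is now stable with 4 blocks: {D,W} | {G} | {T} | {C,P}.
The equivalence class containing D is {D,W}, of size 2.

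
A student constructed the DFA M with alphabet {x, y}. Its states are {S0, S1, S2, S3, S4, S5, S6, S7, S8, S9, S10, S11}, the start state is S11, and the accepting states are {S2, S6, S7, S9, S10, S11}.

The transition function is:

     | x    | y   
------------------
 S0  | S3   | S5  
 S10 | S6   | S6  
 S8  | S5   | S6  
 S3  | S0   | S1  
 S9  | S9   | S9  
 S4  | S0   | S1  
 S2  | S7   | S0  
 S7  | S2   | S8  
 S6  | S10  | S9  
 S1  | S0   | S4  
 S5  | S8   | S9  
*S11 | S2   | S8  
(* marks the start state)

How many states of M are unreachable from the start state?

0

Exploring from S11, all states are eventually visited, so none are unreachable.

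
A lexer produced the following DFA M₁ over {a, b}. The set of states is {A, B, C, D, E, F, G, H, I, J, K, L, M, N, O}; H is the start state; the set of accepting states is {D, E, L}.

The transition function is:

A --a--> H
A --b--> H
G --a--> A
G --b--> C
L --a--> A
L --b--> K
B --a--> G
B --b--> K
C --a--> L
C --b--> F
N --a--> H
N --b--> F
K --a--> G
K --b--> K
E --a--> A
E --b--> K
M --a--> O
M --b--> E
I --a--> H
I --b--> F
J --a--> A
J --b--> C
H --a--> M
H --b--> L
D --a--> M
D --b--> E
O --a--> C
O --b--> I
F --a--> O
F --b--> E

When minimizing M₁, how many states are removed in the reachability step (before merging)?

4

Starting at H and following transitions, the reachable set is {A, C, E, F, G, H, I, K, L, M, O}. That leaves B, D, J, N unreachable — 4 in total.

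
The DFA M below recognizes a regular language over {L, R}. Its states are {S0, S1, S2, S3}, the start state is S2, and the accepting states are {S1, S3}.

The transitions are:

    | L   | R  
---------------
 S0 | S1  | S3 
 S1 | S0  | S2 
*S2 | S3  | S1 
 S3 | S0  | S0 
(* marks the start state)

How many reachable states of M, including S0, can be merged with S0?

2

All states are reachable from the start state.
Start with accepting vs non-accepting: {S1,S3} | {S0,S2}.
No further refinement is possible. Final partition (2 blocks): {S1,S3} | {S0,S2}.
State S0 belongs to the block {S0,S2}, which has 2 states.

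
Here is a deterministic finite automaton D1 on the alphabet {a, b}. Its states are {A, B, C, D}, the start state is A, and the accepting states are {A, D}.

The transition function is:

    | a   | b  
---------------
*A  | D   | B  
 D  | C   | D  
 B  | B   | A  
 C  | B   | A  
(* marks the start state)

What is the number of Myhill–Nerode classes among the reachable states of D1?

3

P0 = {A,D} | {B,C}.
Refine {A,D} on symbol a: members go to different blocks, giving {A} and {D}.
The partition is now stable with 3 blocks: {A} | {B,C} | {D}.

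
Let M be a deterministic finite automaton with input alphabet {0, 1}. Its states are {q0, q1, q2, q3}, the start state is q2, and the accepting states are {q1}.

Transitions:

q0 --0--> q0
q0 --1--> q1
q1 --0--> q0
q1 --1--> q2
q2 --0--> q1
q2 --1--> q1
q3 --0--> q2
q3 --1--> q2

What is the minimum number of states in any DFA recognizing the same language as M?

3

First remove the unreachable states {q3}; 3 states remain.
Initial partition by acceptance: {q1} | {q0,q2}.
Split {q0,q2} by δ(·,0) → {q0} and {q2}.
Stable partition: {q1} | {q0} | {q2} — 3 equivalence classes.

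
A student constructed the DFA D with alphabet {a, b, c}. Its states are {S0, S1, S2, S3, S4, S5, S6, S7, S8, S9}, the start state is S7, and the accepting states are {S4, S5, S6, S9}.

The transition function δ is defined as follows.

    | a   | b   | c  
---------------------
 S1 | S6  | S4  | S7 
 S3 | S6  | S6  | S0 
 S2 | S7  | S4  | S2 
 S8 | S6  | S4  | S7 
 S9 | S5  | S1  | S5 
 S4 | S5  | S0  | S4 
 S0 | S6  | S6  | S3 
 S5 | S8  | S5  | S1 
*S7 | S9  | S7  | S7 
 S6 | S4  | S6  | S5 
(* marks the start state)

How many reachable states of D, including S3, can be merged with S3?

States {S2} cannot be reached from the start state, so discard them.
Initial partition by acceptance: {S4,S5,S6,S9} | {S0,S1,S3,S7,S8}.
Refine {S4,S5,S6,S9} on symbol a: members go to different blocks, giving {S4,S6,S9} and {S5}.
Split {S4,S6,S9} by δ(·,a) → {S4,S9} and {S6}.
Refine {S4,S9} on symbol c: members go to different blocks, giving {S4} and {S9}.
Split {S0,S1,S3,S7,S8} by δ(·,a) → {S0,S1,S3,S8} and {S7}.
Split {S0,S1,S3,S8} by δ(·,b) → {S0,S3} and {S1,S8}.
No further refinement is possible. Final partition (7 blocks): {S4} | {S0,S3} | {S5} | {S6} | {S9} | {S7} | {S1,S8}.
State S3 belongs to the block {S0,S3}, which has 2 states.

2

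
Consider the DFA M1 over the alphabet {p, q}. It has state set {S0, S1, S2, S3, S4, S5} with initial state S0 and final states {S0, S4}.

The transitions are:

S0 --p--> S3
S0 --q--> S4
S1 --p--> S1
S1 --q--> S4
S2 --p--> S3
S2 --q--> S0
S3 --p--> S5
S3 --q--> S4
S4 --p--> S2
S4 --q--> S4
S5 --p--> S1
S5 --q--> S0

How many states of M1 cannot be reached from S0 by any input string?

0

A breadth-first search from the start state visits every state.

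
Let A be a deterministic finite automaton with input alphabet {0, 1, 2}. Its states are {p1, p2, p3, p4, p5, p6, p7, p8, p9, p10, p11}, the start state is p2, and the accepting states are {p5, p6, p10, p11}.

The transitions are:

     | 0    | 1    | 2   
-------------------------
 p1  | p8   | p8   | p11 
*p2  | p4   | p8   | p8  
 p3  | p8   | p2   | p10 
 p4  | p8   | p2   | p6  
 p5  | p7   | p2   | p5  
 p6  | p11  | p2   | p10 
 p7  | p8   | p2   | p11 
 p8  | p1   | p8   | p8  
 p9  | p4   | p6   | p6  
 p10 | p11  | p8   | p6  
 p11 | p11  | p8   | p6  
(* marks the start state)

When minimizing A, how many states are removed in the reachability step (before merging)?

4

No path from p2 leads to p3, p5, p7, p9; the other 7 states are all reachable.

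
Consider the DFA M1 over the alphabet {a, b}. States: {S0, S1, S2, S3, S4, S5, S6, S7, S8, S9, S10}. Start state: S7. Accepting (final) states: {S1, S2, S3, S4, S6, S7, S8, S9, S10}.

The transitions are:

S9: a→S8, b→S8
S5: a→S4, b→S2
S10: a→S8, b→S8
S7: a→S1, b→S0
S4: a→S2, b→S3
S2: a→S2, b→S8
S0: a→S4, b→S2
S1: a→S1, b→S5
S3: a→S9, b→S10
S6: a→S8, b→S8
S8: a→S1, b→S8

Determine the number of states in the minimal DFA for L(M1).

7

States {S6} cannot be reached from the start state, so discard them.
Start with accepting vs non-accepting: {S1,S2,S3,S4,S7,S8,S9,S10} | {S0,S5}.
On input b, block {S1,S2,S3,S4,S7,S8,S9,S10} splits into {S2,S3,S4,S8,S9,S10} and {S1,S7}.
Refine {S2,S3,S4,S8,S9,S10} on symbol a: members go to different blocks, giving {S2,S3,S4,S9,S10} and {S8}.
Refine {S2,S3,S4,S9,S10} on symbol a: members go to different blocks, giving {S2,S3,S4} and {S9,S10}.
On input a, block {S2,S3,S4} splits into {S2,S4} and {S3}.
On input b, block {S2,S4} splits into {S2} and {S4}.
No further refinement is possible. Final partition (7 blocks): {S2} | {S0,S5} | {S1,S7} | {S8} | {S9,S10} | {S3} | {S4}.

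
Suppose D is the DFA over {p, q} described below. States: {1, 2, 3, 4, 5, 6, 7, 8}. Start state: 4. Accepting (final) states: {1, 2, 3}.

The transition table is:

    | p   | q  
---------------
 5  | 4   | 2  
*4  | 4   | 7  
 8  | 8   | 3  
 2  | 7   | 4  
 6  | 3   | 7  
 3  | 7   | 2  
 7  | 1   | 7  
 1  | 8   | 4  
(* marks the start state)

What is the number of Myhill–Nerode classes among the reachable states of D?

Reachable states from the start: {1,2,3,4,7,8}. Unreachable: {5,6} — drop them.
Start with accepting vs non-accepting: {1,2,3} | {4,7,8}.
Split {1,2,3} by δ(·,q) → {1,2} and {3}.
Refine {4,7,8} on symbol p: members go to different blocks, giving {4,8} and {7}.
Split {1,2} by δ(·,p) → {1} and {2}.
On input q, block {4,8} splits into {4} and {8}.
Stable partition: {1} | {4} | {3} | {7} | {2} | {8} — 6 equivalence classes.

6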